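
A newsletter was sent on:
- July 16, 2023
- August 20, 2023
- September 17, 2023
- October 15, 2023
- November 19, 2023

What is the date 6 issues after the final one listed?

These are Sundays at 28- or 35-day spacing (35, 28, 28, 35).
The pattern: 3rd Sunday of the month.
3rd Sunday of December 2023: December 17, 2023.
3rd Sunday of January 2024: January 21, 2024.
3rd Sunday of February 2024: February 18, 2024.
March 2024 — 3rd Sunday is March 17, 2024.
April 2024 — 3rd Sunday is April 21, 2024.
May 2024 — 3rd Sunday is May 19, 2024.

May 19, 2024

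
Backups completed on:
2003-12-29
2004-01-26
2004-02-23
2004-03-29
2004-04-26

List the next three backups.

These are Mondays with 28, 28, 35, 28-day gaps.
Each is the final Monday of its month — 2003-12-29 is past the 28th, so '4th Monday' doesn't fit.
May 2004 ends with Monday 2004-05-31.
Last Monday of June 2004: 2004-06-28.
Last Monday of July 2004: 2004-07-26.

2004-05-31, 2004-06-28, 2004-07-26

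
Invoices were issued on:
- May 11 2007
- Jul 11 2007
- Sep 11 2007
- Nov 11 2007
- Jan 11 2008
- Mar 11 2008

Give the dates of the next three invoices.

Gaps: 61, 62, 61, 61, 60 days — not constant. Every event is on the 11th of the month.
Pattern: the 11th of every 2 months.
May 2008: May 11 2008.
July 2008: Jul 11 2008.
Next: September 2008 → Sep 11 2008.

May 11 2008, Jul 11 2008, Sep 11 2008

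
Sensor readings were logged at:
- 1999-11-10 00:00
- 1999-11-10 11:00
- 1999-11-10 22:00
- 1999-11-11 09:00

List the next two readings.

1999-11-11 20:00, 1999-11-12 07:00

The interval is a steady 11 hours (11, 11, 11).
1999-11-11 09:00 + 11 h = 1999-11-11 20:00.
1999-11-11 20:00 + 11 h = 1999-11-12 07:00.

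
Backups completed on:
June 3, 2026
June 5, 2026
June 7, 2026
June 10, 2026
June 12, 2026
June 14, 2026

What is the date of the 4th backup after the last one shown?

June 24, 2026

Every event lands on a Wednesday or Friday or Sunday (gaps cycle 2, 2, 3, 2, 2).
So the schedule is: every Wednesday, Friday and Sunday.
Next Wednesday: June 17, 2026.
Next Friday: June 19, 2026.
The following Sunday is June 21, 2026.
The following Wednesday is June 24, 2026.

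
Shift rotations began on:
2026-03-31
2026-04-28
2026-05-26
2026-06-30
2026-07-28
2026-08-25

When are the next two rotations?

2026-09-29, 2026-10-27

Every date is a Tuesday; gaps 28, 28, 35, 28, 28 days.
Each is the last Tuesday of its month (at least one falls on the 29th or later, ruling out '4th Tuesday').
Last Tuesday of September 2026: 2026-09-29.
Last Tuesday of October 2026: 2026-10-27.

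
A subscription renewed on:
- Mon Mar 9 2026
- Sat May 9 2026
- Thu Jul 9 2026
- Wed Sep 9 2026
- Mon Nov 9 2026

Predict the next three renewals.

Sat Jan 9 2027, Tue Mar 9 2027, Sun May 9 2027

The day-of-month is always 9 (61, 61, 62, 61 days between events).
So this recurs on the 9th of every 2 months.
Next: January 2027 → Sat Jan 9 2027.
Next: March 2027 → Tue Mar 9 2027.
May 2027: Sun May 9 2027.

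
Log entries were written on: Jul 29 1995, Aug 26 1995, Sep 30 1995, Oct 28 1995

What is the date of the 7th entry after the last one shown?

May 25 1996

Every date is a Saturday; gaps 28, 35, 28 days.
Each is the last Saturday of its month (at least one falls on the 29th or later, ruling out '4th Saturday').
Last Saturday of November 1995: Nov 25 1995.
Last Saturday of December 1995: Dec 30 1995.
January 1996 ends with Saturday Jan 27 1996.
Last Saturday of February 1996: Feb 24 1996.
March 1996 ends with Saturday Mar 30 1996.
Last Saturday of April 1996: Apr 27 1996.
May 1996 ends with Saturday May 25 1996.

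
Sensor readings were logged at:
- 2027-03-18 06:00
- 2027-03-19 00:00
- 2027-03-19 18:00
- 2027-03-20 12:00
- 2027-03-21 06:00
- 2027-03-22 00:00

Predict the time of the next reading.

2027-03-22 18:00

The interval is a steady 18 hours (18, 18, 18, 18, 18).
2027-03-22 00:00 + 18 h = 2027-03-22 18:00.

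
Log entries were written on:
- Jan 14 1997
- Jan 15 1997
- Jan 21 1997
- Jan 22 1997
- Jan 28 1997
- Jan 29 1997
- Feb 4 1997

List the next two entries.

Feb 5 1997, Feb 11 1997

Every event lands on a Tuesday or Wednesday (gaps cycle 1, 6, 1, 6, 1, 6).
So the schedule is: every Tuesday and Wednesday.
Next Wednesday: Feb 5 1997.
Next Tuesday: Feb 11 1997.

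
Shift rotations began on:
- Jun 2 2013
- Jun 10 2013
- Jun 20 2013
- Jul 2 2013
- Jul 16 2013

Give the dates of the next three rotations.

Intervals are 8, 10, 12, 14 days — an arithmetic progression with common difference 2.
Next gap: 16 days. Jul 16 2013 + 16 days = Aug 1 2013.
Next gap: 18 days. Aug 1 2013 + 18 days = Aug 19 2013.
Next gap: 20 days. Aug 19 2013 + 20 days = Sep 8 2013.

Aug 1 2013, Aug 19 2013, Sep 8 2013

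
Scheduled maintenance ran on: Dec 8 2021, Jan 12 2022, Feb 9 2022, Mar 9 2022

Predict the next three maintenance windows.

Apr 13 2022, May 11 2022, Jun 8 2022

All dates are Wednesdays, 35, 28, 28 days apart.
Specifically, the 2nd Wednesday of each month.
2nd Wednesday of April 2022: Apr 13 2022.
May 2022 — 2nd Wednesday is May 11 2022.
June 2022 — 2nd Wednesday is Jun 8 2022.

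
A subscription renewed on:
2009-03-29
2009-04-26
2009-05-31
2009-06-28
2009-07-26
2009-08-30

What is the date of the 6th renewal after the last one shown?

These are Sundays with 28, 35, 28, 28, 35-day gaps.
Each is the final Sunday of its month — 2009-03-29 is past the 28th, so '4th Sunday' doesn't fit.
September 2009 ends with Sunday 2009-09-27.
October 2009 ends with Sunday 2009-10-25.
November 2009 ends with Sunday 2009-11-29.
December 2009 ends with Sunday 2009-12-27.
January 2010 ends with Sunday 2010-01-31.
February 2010 ends with Sunday 2010-02-28.

2010-02-28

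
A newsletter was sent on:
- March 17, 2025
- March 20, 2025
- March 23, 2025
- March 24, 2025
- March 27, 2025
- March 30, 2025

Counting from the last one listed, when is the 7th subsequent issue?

The gap pattern 3, 3, 1, 3, 3 repeats every 3 events.
These are the Mondays, Thursdays and Sundays of each week.
Next Monday: March 31, 2025.
Next Thursday: April 3, 2025.
Next Sunday: April 6, 2025.
Next Monday: April 7, 2025.
The following Thursday is April 10, 2025.
The following Sunday is April 13, 2025.
The following Monday is April 14, 2025.

April 14, 2025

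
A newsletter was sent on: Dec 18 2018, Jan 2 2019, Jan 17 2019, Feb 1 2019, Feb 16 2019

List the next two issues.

Mar 3 2019, Mar 18 2019

Gaps between consecutive events: 15, 15, 15, 15 days — a constant 15-day interval.
Feb 16 2019 + 15 days = Mar 3 2019.
Mar 3 2019 + 15 days = Mar 18 2019.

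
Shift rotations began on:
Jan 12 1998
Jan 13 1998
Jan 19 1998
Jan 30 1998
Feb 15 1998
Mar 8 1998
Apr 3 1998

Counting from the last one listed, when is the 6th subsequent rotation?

Gaps: 1, 6, 11, 16, 21, 26 days — each gap is 5 larger than the previous one.
Next gap: 31 days. Apr 3 1998 + 31 days = May 4 1998.
Next gap: 36 days. May 4 1998 + 36 days = Jun 9 1998.
Next gap: 41 days. Jun 9 1998 + 41 days = Jul 20 1998.
Next gap: 46 days. Jul 20 1998 + 46 days = Sep 4 1998.
Next gap: 51 days. Sep 4 1998 + 51 days = Oct 25 1998.
Next gap: 56 days. Oct 25 1998 + 56 days = Dec 20 1998.

Dec 20 1998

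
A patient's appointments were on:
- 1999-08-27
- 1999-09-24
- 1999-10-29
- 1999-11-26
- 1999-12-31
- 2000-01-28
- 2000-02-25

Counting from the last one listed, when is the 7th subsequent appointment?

Every date is a Friday; gaps 28, 35, 28, 35, 28, 28 days.
Each is the last Friday of its month (at least one falls on the 29th or later, ruling out '4th Friday').
March 2000 ends with Friday 2000-03-31.
Last Friday of April 2000: 2000-04-28.
May 2000 ends with Friday 2000-05-26.
June 2000 ends with Friday 2000-06-30.
Last Friday of July 2000: 2000-07-28.
Last Friday of August 2000: 2000-08-25.
September 2000 ends with Friday 2000-09-29.

2000-09-29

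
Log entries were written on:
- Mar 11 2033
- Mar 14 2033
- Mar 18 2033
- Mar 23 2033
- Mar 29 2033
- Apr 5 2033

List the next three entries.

Apr 13 2033, Apr 22 2033, May 2 2033

Intervals are 3, 4, 5, 6, 7 days — an arithmetic progression with common difference 1.
Next gap: 8 days. Apr 5 2033 + 8 days = Apr 13 2033.
Next gap: 9 days. Apr 13 2033 + 9 days = Apr 22 2033.
Next gap: 10 days. Apr 22 2033 + 10 days = May 2 2033.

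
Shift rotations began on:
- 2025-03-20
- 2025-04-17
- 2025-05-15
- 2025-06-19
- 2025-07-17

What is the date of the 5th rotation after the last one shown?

These are Thursdays at 28- or 35-day spacing (28, 28, 35, 28).
The pattern: 3rd Thursday of the month.
August 2025 — 3rd Thursday is 2025-08-21.
September 2025 — 3rd Thursday is 2025-09-18.
October 2025 — 3rd Thursday is 2025-10-16.
3rd Thursday of November 2025: 2025-11-20.
December 2025 — 3rd Thursday is 2025-12-18.

2025-12-18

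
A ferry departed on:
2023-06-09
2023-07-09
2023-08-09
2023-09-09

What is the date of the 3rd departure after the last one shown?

2023-12-09

Each date is the 9th; the gaps (30, 31, 31) track the month lengths.
The rule is the 9th of each month.
Next: October 2023 → 2023-10-09.
November 2023: 2023-11-09.
Next: December 2023 → 2023-12-09.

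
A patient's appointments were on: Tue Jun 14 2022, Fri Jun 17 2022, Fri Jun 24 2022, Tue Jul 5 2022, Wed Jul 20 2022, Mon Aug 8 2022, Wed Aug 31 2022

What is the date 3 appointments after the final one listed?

Fri Dec 2 2022

Intervals are 3, 7, 11, 15, 19, 23 days — an arithmetic progression with common difference 4.
Next gap: 27 days. Wed Aug 31 2022 + 27 days = Tue Sep 27 2022.
Next gap: 31 days. Tue Sep 27 2022 + 31 days = Fri Oct 28 2022.
Next gap: 35 days. Fri Oct 28 2022 + 35 days = Fri Dec 2 2022.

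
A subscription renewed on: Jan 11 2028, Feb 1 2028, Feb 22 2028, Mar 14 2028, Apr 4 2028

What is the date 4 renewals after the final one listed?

Jun 27 2028

Every event comes 21 days after the last (21, 21, 21, 21).
Apr 4 2028 + 21 days = Apr 25 2028.
Apr 25 2028 + 21 days = May 16 2028.
May 16 2028 + 21 days = Jun 6 2028.
Jun 6 2028 + 21 days = Jun 27 2028.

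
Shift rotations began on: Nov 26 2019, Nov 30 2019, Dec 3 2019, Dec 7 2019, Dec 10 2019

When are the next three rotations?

Every event lands on a Tuesday or Saturday (gaps cycle 4, 3, 4, 3).
So the schedule is: every Tuesday and Saturday.
Next Saturday: Dec 14 2019.
Next Tuesday: Dec 17 2019.
The following Saturday is Dec 21 2019.

Dec 14 2019, Dec 17 2019, Dec 21 2019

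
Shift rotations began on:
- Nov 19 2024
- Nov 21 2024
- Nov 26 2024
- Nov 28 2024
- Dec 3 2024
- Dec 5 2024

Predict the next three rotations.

Gaps: 2, 5, 2, 5, 2 days — not constant, but cyclic with period 2.
The events fall on every Tuesday and Thursday.
The following Tuesday is Dec 10 2024.
The following Thursday is Dec 12 2024.
Next Tuesday: Dec 17 2024.

Dec 10 2024, Dec 12 2024, Dec 17 2024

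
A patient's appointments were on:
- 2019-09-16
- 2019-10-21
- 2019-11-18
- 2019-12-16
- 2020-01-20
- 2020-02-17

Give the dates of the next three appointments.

These are Mondays at 28- or 35-day spacing (35, 28, 28, 35, 28).
The pattern: 3rd Monday of the month.
March 2020 — 3rd Monday is 2020-03-16.
April 2020 — 3rd Monday is 2020-04-20.
May 2020 — 3rd Monday is 2020-05-18.

2020-03-16, 2020-04-20, 2020-05-18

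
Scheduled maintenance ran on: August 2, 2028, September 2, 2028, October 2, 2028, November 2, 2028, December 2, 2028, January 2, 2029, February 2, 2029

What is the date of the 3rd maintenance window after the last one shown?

May 2, 2029

Each date is the 2nd; the gaps (31, 30, 31, 30, 31, 31) track the month lengths.
The rule is the 2nd of each month.
March 2029: March 2, 2029.
April 2029: April 2, 2029.
Next: May 2029 → May 2, 2029.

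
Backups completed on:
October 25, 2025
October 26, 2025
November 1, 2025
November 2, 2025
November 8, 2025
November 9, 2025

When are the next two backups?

Gaps: 1, 6, 1, 6, 1 days — not constant, but cyclic with period 2.
The events fall on every Saturday and Sunday.
Next Saturday: November 15, 2025.
Next Sunday: November 16, 2025.

November 15, 2025; November 16, 2025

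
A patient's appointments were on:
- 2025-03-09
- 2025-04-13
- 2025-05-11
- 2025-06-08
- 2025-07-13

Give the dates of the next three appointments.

Gaps: 35, 28, 28, 35 days — a mix of 28 and 35. Every date is a Sunday.
Each is the 2nd Sunday of its month.
August 2025 — 2nd Sunday is 2025-08-10.
September 2025 — 2nd Sunday is 2025-09-14.
October 2025 — 2nd Sunday is 2025-10-12.

2025-08-10, 2025-09-14, 2025-10-12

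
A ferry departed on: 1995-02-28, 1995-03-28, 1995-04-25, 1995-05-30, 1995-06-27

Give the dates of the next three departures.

All Tuesdays; the gaps (28, 28, 35, 28) vary with month length.
This is the last Tuesday of each month.
Last Tuesday of July 1995: 1995-07-25.
Last Tuesday of August 1995: 1995-08-29.
Last Tuesday of September 1995: 1995-09-26.

1995-07-25, 1995-08-29, 1995-09-26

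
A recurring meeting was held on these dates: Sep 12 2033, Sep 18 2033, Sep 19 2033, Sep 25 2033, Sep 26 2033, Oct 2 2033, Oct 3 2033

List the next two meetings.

Oct 9 2033, Oct 10 2033

Gaps: 6, 1, 6, 1, 6, 1 days — not constant, but cyclic with period 2.
The events fall on every Monday and Sunday.
Next Sunday: Oct 9 2033.
Next Monday: Oct 10 2033.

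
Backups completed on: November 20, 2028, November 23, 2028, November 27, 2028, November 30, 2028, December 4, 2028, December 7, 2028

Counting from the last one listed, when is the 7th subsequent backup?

January 1, 2029

The gap pattern 3, 4, 3, 4, 3 repeats every 2 events.
These are the Mondays and Thursdays of each week.
Next Monday: December 11, 2028.
The following Thursday is December 14, 2028.
The following Monday is December 18, 2028.
Next Thursday: December 21, 2028.
The following Monday is December 25, 2028.
Next Thursday: December 28, 2028.
Next Monday: January 1, 2029.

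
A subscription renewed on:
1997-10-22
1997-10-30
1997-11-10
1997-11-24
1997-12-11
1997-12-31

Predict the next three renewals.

1998-01-23, 1998-02-18, 1998-03-19

Intervals are 8, 11, 14, 17, 20 days — an arithmetic progression with common difference 3.
Next gap: 23 days. 1997-12-31 + 23 days = 1998-01-23.
Next gap: 26 days. 1998-01-23 + 26 days = 1998-02-18.
Next gap: 29 days. 1998-02-18 + 29 days = 1998-03-19.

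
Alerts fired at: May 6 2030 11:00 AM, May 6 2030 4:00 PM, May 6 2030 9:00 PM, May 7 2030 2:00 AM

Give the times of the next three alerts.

May 7 2030 7:00 AM, May 7 2030 12:00 PM, May 7 2030 5:00 PM

The interval is a steady 5 hours (5, 5, 5).
May 7 2030 2:00 AM + 5 h = May 7 2030 7:00 AM.
May 7 2030 7:00 AM + 5 h = May 7 2030 12:00 PM.
May 7 2030 12:00 PM + 5 h = May 7 2030 5:00 PM.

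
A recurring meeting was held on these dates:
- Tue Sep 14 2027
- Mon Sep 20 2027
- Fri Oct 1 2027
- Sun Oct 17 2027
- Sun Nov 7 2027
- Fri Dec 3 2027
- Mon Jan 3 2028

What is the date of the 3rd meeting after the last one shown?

Fri May 5 2028

Gaps: 6, 11, 16, 21, 26, 31 days — each gap is 5 larger than the previous one.
Next gap: 36 days. Mon Jan 3 2028 + 36 days = Tue Feb 8 2028.
Next gap: 41 days. Tue Feb 8 2028 + 41 days = Mon Mar 20 2028.
Next gap: 46 days. Mon Mar 20 2028 + 46 days = Fri May 5 2028.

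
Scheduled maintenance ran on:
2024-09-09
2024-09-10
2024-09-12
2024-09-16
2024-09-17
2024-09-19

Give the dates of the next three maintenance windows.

2024-09-23, 2024-09-24, 2024-09-26

Gaps: 1, 2, 4, 1, 2 days — not constant, but cyclic with period 3.
The events fall on every Monday, Tuesday and Thursday.
Next Monday: 2024-09-23.
Next Tuesday: 2024-09-24.
Next Thursday: 2024-09-26.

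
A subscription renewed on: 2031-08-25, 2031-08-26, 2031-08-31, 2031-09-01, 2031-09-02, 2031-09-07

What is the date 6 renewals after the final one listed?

2031-09-21

Every event lands on a Monday or Tuesday or Sunday (gaps cycle 1, 5, 1, 1, 5).
So the schedule is: every Monday, Tuesday and Sunday.
Next Monday: 2031-09-08.
The following Tuesday is 2031-09-09.
Next Sunday: 2031-09-14.
Next Monday: 2031-09-15.
The following Tuesday is 2031-09-16.
Next Sunday: 2031-09-21.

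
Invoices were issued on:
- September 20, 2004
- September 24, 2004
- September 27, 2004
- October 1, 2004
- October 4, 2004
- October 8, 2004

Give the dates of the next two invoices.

Every event lands on a Monday or Friday (gaps cycle 4, 3, 4, 3, 4).
So the schedule is: every Monday and Friday.
Next Monday: October 11, 2004.
The following Friday is October 15, 2004.

October 11, 2004; October 15, 2004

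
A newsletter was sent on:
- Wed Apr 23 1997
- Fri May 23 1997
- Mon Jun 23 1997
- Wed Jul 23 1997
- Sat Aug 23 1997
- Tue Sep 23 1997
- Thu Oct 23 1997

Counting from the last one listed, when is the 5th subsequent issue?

Mon Mar 23 1998

The day-of-month is always 23 (30, 31, 30, 31, 31, 30 days between events).
So this recurs on the 23rd of each month.
Next: November 1997 → Sun Nov 23 1997.
December 1997: Tue Dec 23 1997.
January 1998: Fri Jan 23 1998.
Next: February 1998 → Mon Feb 23 1998.
Next: March 1998 → Mon Mar 23 1998.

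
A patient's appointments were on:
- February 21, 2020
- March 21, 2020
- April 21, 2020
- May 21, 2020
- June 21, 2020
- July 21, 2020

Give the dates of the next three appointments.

August 21, 2020; September 21, 2020; October 21, 2020

Each date is the 21st; the gaps (29, 31, 30, 31, 30) track the month lengths.
The rule is the 21st of each month.
Next: August 2020 → August 21, 2020.
Next: September 2020 → September 21, 2020.
October 2020: October 21, 2020.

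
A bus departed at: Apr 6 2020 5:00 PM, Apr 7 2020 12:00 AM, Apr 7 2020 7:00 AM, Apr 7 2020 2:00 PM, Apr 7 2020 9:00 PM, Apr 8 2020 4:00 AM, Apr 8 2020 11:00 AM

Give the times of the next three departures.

Apr 8 2020 6:00 PM, Apr 9 2020 1:00 AM, Apr 9 2020 8:00 AM

Gaps: 7, 7, 7, 7, 7, 7 hours — each event is 7 hours after the previous one.
Apr 8 2020 11:00 AM + 7 h = Apr 8 2020 6:00 PM.
Apr 8 2020 6:00 PM + 7 h = Apr 9 2020 1:00 AM.
Apr 9 2020 1:00 AM + 7 h = Apr 9 2020 8:00 AM.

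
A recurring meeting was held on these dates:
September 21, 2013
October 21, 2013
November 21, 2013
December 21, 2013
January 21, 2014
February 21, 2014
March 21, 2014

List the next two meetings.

April 21, 2014; May 21, 2014

The day-of-month is always 21 (30, 31, 30, 31, 31, 28 days between events).
So this recurs on the 21st of each month.
Next: April 2014 → April 21, 2014.
May 2014: May 21, 2014.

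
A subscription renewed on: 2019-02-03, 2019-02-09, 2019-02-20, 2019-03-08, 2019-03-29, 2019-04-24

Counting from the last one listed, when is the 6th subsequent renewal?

2020-01-10

Intervals are 6, 11, 16, 21, 26 days — an arithmetic progression with common difference 5.
Next gap: 31 days. 2019-04-24 + 31 days = 2019-05-25.
Next gap: 36 days. 2019-05-25 + 36 days = 2019-06-30.
Next gap: 41 days. 2019-06-30 + 41 days = 2019-08-10.
Next gap: 46 days. 2019-08-10 + 46 days = 2019-09-25.
Next gap: 51 days. 2019-09-25 + 51 days = 2019-11-15.
Next gap: 56 days. 2019-11-15 + 56 days = 2020-01-10.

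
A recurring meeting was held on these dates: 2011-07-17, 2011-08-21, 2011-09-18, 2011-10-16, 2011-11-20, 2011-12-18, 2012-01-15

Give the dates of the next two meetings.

2012-02-19, 2012-03-18

Gaps: 35, 28, 28, 35, 28, 28 days — a mix of 28 and 35. Every date is a Sunday.
Each is the 3rd Sunday of its month.
3rd Sunday of February 2012: 2012-02-19.
March 2012 — 3rd Sunday is 2012-03-18.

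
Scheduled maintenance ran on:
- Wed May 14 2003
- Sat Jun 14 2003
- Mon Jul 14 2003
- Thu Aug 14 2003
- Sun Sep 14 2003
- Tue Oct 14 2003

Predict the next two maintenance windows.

Fri Nov 14 2003, Sun Dec 14 2003

The day-of-month is always 14 (31, 30, 31, 31, 30 days between events).
So this recurs on the 14th of each month.
November 2003: Fri Nov 14 2003.
Next: December 2003 → Sun Dec 14 2003.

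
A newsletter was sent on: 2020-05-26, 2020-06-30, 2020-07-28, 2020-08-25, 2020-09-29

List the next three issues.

2020-10-27, 2020-11-24, 2020-12-29

All Tuesdays; the gaps (35, 28, 28, 35) vary with month length.
This is the last Tuesday of each month.
October 2020 ends with Tuesday 2020-10-27.
November 2020 ends with Tuesday 2020-11-24.
December 2020 ends with Tuesday 2020-12-29.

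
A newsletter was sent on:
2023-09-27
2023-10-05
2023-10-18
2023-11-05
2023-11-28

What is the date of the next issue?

Gaps: 8, 13, 18, 23 days — each gap is 5 larger than the previous one.
Next gap: 28 days. 2023-11-28 + 28 days = 2023-12-26.

2023-12-26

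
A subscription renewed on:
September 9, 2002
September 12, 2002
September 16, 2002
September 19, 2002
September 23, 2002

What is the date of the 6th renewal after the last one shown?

Every event lands on a Monday or Thursday (gaps cycle 3, 4, 3, 4).
So the schedule is: every Monday and Thursday.
The following Thursday is September 26, 2002.
The following Monday is September 30, 2002.
The following Thursday is October 3, 2002.
Next Monday: October 7, 2002.
The following Thursday is October 10, 2002.
The following Monday is October 14, 2002.

October 14, 2002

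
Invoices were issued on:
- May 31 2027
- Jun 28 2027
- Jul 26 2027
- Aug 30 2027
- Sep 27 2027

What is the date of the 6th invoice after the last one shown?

Mar 27 2028

Every date is a Monday; gaps 28, 28, 35, 28 days.
Each is the last Monday of its month (at least one falls on the 29th or later, ruling out '4th Monday').
October 2027 ends with Monday Oct 25 2027.
Last Monday of November 2027: Nov 29 2027.
Last Monday of December 2027: Dec 27 2027.
January 2028 ends with Monday Jan 31 2028.
Last Monday of February 2028: Feb 28 2028.
March 2028 ends with Monday Mar 27 2028.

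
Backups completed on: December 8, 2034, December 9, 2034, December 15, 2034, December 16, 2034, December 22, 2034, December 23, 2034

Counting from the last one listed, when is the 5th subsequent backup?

January 12, 2035

Every event lands on a Friday or Saturday (gaps cycle 1, 6, 1, 6, 1).
So the schedule is: every Friday and Saturday.
The following Friday is December 29, 2034.
The following Saturday is December 30, 2034.
The following Friday is January 5, 2035.
The following Saturday is January 6, 2035.
Next Friday: January 12, 2035.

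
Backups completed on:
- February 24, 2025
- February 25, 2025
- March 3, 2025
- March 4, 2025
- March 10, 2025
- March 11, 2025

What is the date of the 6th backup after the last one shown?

April 1, 2025

The gap pattern 1, 6, 1, 6, 1 repeats every 2 events.
These are the Mondays and Tuesdays of each week.
The following Monday is March 17, 2025.
Next Tuesday: March 18, 2025.
The following Monday is March 24, 2025.
The following Tuesday is March 25, 2025.
The following Monday is March 31, 2025.
The following Tuesday is April 1, 2025.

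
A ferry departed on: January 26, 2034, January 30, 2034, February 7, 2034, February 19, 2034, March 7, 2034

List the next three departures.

Intervals are 4, 8, 12, 16 days — an arithmetic progression with common difference 4.
Next gap: 20 days. March 7, 2034 + 20 days = March 27, 2034.
Next gap: 24 days. March 27, 2034 + 24 days = April 20, 2034.
Next gap: 28 days. April 20, 2034 + 28 days = May 18, 2034.

March 27, 2034; April 20, 2034; May 18, 2034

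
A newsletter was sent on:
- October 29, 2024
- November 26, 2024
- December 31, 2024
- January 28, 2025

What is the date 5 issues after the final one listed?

Every date is a Tuesday; gaps 28, 35, 28 days.
Each is the last Tuesday of its month (at least one falls on the 29th or later, ruling out '4th Tuesday').
Last Tuesday of February 2025: February 25, 2025.
Last Tuesday of March 2025: March 25, 2025.
Last Tuesday of April 2025: April 29, 2025.
May 2025 ends with Tuesday May 27, 2025.
June 2025 ends with Tuesday June 24, 2025.

June 24, 2025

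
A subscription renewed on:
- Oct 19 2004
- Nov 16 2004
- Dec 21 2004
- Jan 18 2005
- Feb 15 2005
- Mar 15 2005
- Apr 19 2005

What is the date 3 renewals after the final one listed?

All dates are Tuesdays, 28, 35, 28, 28, 28, 35 days apart.
Specifically, the 3rd Tuesday of each month.
May 2005 — 3rd Tuesday is May 17 2005.
3rd Tuesday of June 2005: Jun 21 2005.
3rd Tuesday of July 2005: Jul 19 2005.

Jul 19 2005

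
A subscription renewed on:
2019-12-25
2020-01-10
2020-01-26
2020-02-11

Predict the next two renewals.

Gaps between consecutive events: 16, 16, 16 days — a constant 16-day interval.
2020-02-11 + 16 days = 2020-02-27.
2020-02-27 + 16 days = 2020-03-14.

2020-02-27, 2020-03-14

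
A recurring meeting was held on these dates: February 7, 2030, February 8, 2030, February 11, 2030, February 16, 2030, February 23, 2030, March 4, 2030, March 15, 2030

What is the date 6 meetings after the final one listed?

The spacing grows by 2 each time: 1, 3, 5, 7, 9, 11 days.
Next gap: 13 days. March 15, 2030 + 13 days = March 28, 2030.
Next gap: 15 days. March 28, 2030 + 15 days = April 12, 2030.
Next gap: 17 days. April 12, 2030 + 17 days = April 29, 2030.
Next gap: 19 days. April 29, 2030 + 19 days = May 18, 2030.
Next gap: 21 days. May 18, 2030 + 21 days = June 8, 2030.
Next gap: 23 days. June 8, 2030 + 23 days = July 1, 2030.

July 1, 2030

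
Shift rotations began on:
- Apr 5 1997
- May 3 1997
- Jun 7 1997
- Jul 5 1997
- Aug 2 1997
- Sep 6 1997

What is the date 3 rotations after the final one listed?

Dec 6 1997

All dates are Saturdays, 28, 35, 28, 28, 35 days apart.
Specifically, the 1st Saturday of each month.
1st Saturday of October 1997: Oct 4 1997.
November 1997 — 1st Saturday is Nov 1 1997.
1st Saturday of December 1997: Dec 6 1997.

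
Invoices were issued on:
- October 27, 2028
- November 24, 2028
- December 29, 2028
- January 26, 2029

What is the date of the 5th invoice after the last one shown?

These are Fridays with 28, 35, 28-day gaps.
Each is the final Friday of its month — December 29, 2028 is past the 28th, so '4th Friday' doesn't fit.
Last Friday of February 2029: February 23, 2029.
March 2029 ends with Friday March 30, 2029.
April 2029 ends with Friday April 27, 2029.
May 2029 ends with Friday May 25, 2029.
Last Friday of June 2029: June 29, 2029.

June 29, 2029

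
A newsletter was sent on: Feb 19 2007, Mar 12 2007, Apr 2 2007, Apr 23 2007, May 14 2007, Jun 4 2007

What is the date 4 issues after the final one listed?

Aug 27 2007

The spacing is 21, 21, 21, 21, 21 days — always 21 days.
Jun 4 2007 + 21 days = Jun 25 2007.
Jun 25 2007 + 21 days = Jul 16 2007.
Jul 16 2007 + 21 days = Aug 6 2007.
Aug 6 2007 + 21 days = Aug 27 2007.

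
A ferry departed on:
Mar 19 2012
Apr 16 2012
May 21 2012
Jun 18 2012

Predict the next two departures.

Jul 16 2012, Aug 20 2012

These are Mondays at 28- or 35-day spacing (28, 35, 28).
The pattern: 3rd Monday of the month.
July 2012 — 3rd Monday is Jul 16 2012.
August 2012 — 3rd Monday is Aug 20 2012.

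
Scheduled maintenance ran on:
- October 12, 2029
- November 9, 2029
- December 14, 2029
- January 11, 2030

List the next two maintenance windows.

February 8, 2030; March 8, 2030

Gaps: 28, 35, 28 days — a mix of 28 and 35. Every date is a Friday.
Each is the 2nd Friday of its month.
February 2030 — 2nd Friday is February 8, 2030.
2nd Friday of March 2030: March 8, 2030.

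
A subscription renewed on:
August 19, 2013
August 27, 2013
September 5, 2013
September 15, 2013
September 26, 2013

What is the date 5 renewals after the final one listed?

Intervals are 8, 9, 10, 11 days — an arithmetic progression with common difference 1.
Next gap: 12 days. September 26, 2013 + 12 days = October 8, 2013.
Next gap: 13 days. October 8, 2013 + 13 days = October 21, 2013.
Next gap: 14 days. October 21, 2013 + 14 days = November 4, 2013.
Next gap: 15 days. November 4, 2013 + 15 days = November 19, 2013.
Next gap: 16 days. November 19, 2013 + 16 days = December 5, 2013.

December 5, 2013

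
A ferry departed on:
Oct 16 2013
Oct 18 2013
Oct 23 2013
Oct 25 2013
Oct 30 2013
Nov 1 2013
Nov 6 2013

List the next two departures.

Nov 8 2013, Nov 13 2013

Every event lands on a Wednesday or Friday (gaps cycle 2, 5, 2, 5, 2, 5).
So the schedule is: every Wednesday and Friday.
The following Friday is Nov 8 2013.
Next Wednesday: Nov 13 2013.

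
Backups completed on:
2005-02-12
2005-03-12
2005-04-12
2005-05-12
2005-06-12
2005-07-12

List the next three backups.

Gaps: 28, 31, 30, 31, 30 days — not constant. Every event is on the 12th of the month.
Pattern: the 12th of each month.
August 2005: 2005-08-12.
Next: September 2005 → 2005-09-12.
October 2005: 2005-10-12.

2005-08-12, 2005-09-12, 2005-10-12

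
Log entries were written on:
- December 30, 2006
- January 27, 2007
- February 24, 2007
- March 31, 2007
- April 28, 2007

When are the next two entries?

All Saturdays; the gaps (28, 28, 35, 28) vary with month length.
This is the last Saturday of each month.
May 2007 ends with Saturday May 26, 2007.
June 2007 ends with Saturday June 30, 2007.

May 26, 2007; June 30, 2007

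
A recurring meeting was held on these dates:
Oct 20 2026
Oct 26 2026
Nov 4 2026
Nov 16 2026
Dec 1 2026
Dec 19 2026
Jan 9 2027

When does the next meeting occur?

Gaps: 6, 9, 12, 15, 18, 21 days — each gap is 3 larger than the previous one.
Next gap: 24 days. Jan 9 2027 + 24 days = Feb 2 2027.

Feb 2 2027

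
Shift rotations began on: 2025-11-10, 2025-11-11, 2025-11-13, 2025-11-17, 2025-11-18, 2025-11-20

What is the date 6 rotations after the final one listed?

2025-12-04

The gap pattern 1, 2, 4, 1, 2 repeats every 3 events.
These are the Mondays, Tuesdays and Thursdays of each week.
The following Monday is 2025-11-24.
The following Tuesday is 2025-11-25.
The following Thursday is 2025-11-27.
The following Monday is 2025-12-01.
The following Tuesday is 2025-12-02.
The following Thursday is 2025-12-04.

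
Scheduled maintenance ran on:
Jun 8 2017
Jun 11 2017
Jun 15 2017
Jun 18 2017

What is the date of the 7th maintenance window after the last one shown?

The gap pattern 3, 4, 3 repeats every 2 events.
These are the Thursdays and Sundays of each week.
Next Thursday: Jun 22 2017.
Next Sunday: Jun 25 2017.
The following Thursday is Jun 29 2017.
Next Sunday: Jul 2 2017.
Next Thursday: Jul 6 2017.
The following Sunday is Jul 9 2017.
The following Thursday is Jul 13 2017.

Jul 13 2017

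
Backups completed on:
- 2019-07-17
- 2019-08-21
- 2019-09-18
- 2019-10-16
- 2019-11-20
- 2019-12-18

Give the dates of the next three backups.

2020-01-15, 2020-02-19, 2020-03-18

All dates are Wednesdays, 35, 28, 28, 35, 28 days apart.
Specifically, the 3rd Wednesday of each month.
3rd Wednesday of January 2020: 2020-01-15.
3rd Wednesday of February 2020: 2020-02-19.
3rd Wednesday of March 2020: 2020-03-18.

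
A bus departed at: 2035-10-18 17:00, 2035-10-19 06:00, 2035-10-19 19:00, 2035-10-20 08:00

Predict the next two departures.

2035-10-20 21:00, 2035-10-21 10:00

Gaps: 13, 13, 13 hours — each event is 13 hours after the previous one.
2035-10-20 08:00 + 13 h = 2035-10-20 21:00.
2035-10-20 21:00 + 13 h = 2035-10-21 10:00.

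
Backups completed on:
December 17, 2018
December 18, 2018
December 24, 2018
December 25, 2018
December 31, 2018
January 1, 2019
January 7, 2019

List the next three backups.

January 8, 2019; January 14, 2019; January 15, 2019

Gaps: 1, 6, 1, 6, 1, 6 days — not constant, but cyclic with period 2.
The events fall on every Monday and Tuesday.
Next Tuesday: January 8, 2019.
Next Monday: January 14, 2019.
Next Tuesday: January 15, 2019.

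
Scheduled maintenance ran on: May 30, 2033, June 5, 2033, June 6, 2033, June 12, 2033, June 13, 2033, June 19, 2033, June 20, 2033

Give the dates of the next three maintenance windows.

Gaps: 6, 1, 6, 1, 6, 1 days — not constant, but cyclic with period 2.
The events fall on every Monday and Sunday.
Next Sunday: June 26, 2033.
Next Monday: June 27, 2033.
Next Sunday: July 3, 2033.

June 26, 2033; June 27, 2033; July 3, 2033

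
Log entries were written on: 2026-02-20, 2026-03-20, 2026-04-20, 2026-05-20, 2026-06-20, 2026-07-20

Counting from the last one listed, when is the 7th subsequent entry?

Gaps: 28, 31, 30, 31, 30 days — not constant. Every event is on the 20th of the month.
Pattern: the 20th of each month.
August 2026: 2026-08-20.
Next: September 2026 → 2026-09-20.
Next: October 2026 → 2026-10-20.
Next: November 2026 → 2026-11-20.
December 2026: 2026-12-20.
Next: January 2027 → 2027-01-20.
February 2027: 2027-02-20.

2027-02-20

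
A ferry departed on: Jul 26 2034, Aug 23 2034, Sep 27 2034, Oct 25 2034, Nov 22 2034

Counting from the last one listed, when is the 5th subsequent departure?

Apr 25 2035

All dates are Wednesdays, 28, 35, 28, 28 days apart.
Specifically, the 4th Wednesday of each month.
4th Wednesday of December 2034: Dec 27 2034.
4th Wednesday of January 2035: Jan 24 2035.
4th Wednesday of February 2035: Feb 28 2035.
March 2035 — 4th Wednesday is Mar 28 2035.
4th Wednesday of April 2035: Apr 25 2035.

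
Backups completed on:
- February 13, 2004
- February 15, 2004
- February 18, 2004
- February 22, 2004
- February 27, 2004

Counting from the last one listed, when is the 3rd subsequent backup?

March 19, 2004

The spacing grows by 1 each time: 2, 3, 4, 5 days.
Next gap: 6 days. February 27, 2004 + 6 days = March 4, 2004.
Next gap: 7 days. March 4, 2004 + 7 days = March 11, 2004.
Next gap: 8 days. March 11, 2004 + 8 days = March 19, 2004.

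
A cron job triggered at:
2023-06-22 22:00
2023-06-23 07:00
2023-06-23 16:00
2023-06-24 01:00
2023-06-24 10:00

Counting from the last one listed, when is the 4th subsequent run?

Spacing: 9, 9, 9, 9 h — constant 9 h.
2023-06-24 10:00 + 9 h = 2023-06-24 19:00.
2023-06-24 19:00 + 9 h = 2023-06-25 04:00.
2023-06-25 04:00 + 9 h = 2023-06-25 13:00.
2023-06-25 13:00 + 9 h = 2023-06-25 22:00.

2023-06-25 22:00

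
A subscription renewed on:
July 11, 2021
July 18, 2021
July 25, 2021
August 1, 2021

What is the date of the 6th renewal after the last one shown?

September 12, 2021

Every event comes 7 days after the last (7, 7, 7).
August 1, 2021 + 7 days = August 8, 2021.
August 8, 2021 + 7 days = August 15, 2021.
August 15, 2021 + 7 days = August 22, 2021.
August 22, 2021 + 7 days = August 29, 2021.
August 29, 2021 + 7 days = September 5, 2021.
September 5, 2021 + 7 days = September 12, 2021.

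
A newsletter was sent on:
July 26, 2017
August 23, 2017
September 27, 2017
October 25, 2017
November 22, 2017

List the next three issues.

Gaps: 28, 35, 28, 28 days — a mix of 28 and 35. Every date is a Wednesday.
Each is the 4th Wednesday of its month.
4th Wednesday of December 2017: December 27, 2017.
4th Wednesday of January 2018: January 24, 2018.
February 2018 — 4th Wednesday is February 28, 2018.

December 27, 2017; January 24, 2018; February 28, 2018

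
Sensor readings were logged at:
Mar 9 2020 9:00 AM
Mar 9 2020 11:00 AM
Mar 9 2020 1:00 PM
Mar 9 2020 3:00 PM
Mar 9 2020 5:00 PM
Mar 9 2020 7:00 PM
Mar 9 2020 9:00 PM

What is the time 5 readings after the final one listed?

Spacing: 2, 2, 2, 2, 2, 2 h — constant 2 h.
Mar 9 2020 9:00 PM + 2 h = Mar 9 2020 11:00 PM.
Mar 9 2020 11:00 PM + 2 h = Mar 10 2020 1:00 AM.
Mar 10 2020 1:00 AM + 2 h = Mar 10 2020 3:00 AM.
Mar 10 2020 3:00 AM + 2 h = Mar 10 2020 5:00 AM.
Mar 10 2020 5:00 AM + 2 h = Mar 10 2020 7:00 AM.

Mar 10 2020 7:00 AM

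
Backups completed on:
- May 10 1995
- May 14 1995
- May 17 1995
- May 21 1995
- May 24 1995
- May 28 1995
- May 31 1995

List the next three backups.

Jun 4 1995, Jun 7 1995, Jun 11 1995

The gap pattern 4, 3, 4, 3, 4, 3 repeats every 2 events.
These are the Wednesdays and Sundays of each week.
Next Sunday: Jun 4 1995.
Next Wednesday: Jun 7 1995.
Next Sunday: Jun 11 1995.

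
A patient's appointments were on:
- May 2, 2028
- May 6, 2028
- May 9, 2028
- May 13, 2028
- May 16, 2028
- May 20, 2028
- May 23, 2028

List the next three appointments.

Every event lands on a Tuesday or Saturday (gaps cycle 4, 3, 4, 3, 4, 3).
So the schedule is: every Tuesday and Saturday.
Next Saturday: May 27, 2028.
Next Tuesday: May 30, 2028.
The following Saturday is June 3, 2028.

May 27, 2028; May 30, 2028; June 3, 2028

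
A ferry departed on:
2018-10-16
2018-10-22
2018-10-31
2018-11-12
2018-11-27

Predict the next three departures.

Intervals are 6, 9, 12, 15 days — an arithmetic progression with common difference 3.
Next gap: 18 days. 2018-11-27 + 18 days = 2018-12-15.
Next gap: 21 days. 2018-12-15 + 21 days = 2019-01-05.
Next gap: 24 days. 2019-01-05 + 24 days = 2019-01-29.

2018-12-15, 2019-01-05, 2019-01-29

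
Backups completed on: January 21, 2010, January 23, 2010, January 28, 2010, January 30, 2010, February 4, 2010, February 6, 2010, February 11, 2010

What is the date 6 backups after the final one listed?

March 4, 2010

Every event lands on a Thursday or Saturday (gaps cycle 2, 5, 2, 5, 2, 5).
So the schedule is: every Thursday and Saturday.
The following Saturday is February 13, 2010.
The following Thursday is February 18, 2010.
The following Saturday is February 20, 2010.
Next Thursday: February 25, 2010.
Next Saturday: February 27, 2010.
Next Thursday: March 4, 2010.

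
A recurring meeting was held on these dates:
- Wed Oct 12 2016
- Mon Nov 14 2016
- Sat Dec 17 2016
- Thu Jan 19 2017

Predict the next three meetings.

Gaps between consecutive events: 33, 33, 33 days — a constant 33-day interval.
Thu Jan 19 2017 + 33 days = Tue Feb 21 2017.
Tue Feb 21 2017 + 33 days = Sun Mar 26 2017.
Sun Mar 26 2017 + 33 days = Fri Apr 28 2017.

Tue Feb 21 2017, Sun Mar 26 2017, Fri Apr 28 2017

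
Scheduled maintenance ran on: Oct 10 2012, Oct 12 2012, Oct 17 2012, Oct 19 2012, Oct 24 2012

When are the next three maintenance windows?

Every event lands on a Wednesday or Friday (gaps cycle 2, 5, 2, 5).
So the schedule is: every Wednesday and Friday.
Next Friday: Oct 26 2012.
Next Wednesday: Oct 31 2012.
Next Friday: Nov 2 2012.

Oct 26 2012, Oct 31 2012, Nov 2 2012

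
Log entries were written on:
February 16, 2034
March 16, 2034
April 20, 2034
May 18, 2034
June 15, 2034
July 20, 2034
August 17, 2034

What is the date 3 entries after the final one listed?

November 16, 2034

All dates are Thursdays, 28, 35, 28, 28, 35, 28 days apart.
Specifically, the 3rd Thursday of each month.
3rd Thursday of September 2034: September 21, 2034.
October 2034 — 3rd Thursday is October 19, 2034.
November 2034 — 3rd Thursday is November 16, 2034.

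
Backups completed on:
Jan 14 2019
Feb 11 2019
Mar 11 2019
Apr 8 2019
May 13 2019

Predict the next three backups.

Jun 10 2019, Jul 8 2019, Aug 12 2019

These are Mondays at 28- or 35-day spacing (28, 28, 28, 35).
The pattern: 2nd Monday of the month.
2nd Monday of June 2019: Jun 10 2019.
2nd Monday of July 2019: Jul 8 2019.
August 2019 — 2nd Monday is Aug 12 2019.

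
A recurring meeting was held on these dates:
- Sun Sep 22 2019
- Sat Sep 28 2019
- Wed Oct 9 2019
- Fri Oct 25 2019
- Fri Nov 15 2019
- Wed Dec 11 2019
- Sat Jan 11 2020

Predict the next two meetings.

Sun Feb 16 2020, Sat Mar 28 2020

Gaps: 6, 11, 16, 21, 26, 31 days — each gap is 5 larger than the previous one.
Next gap: 36 days. Sat Jan 11 2020 + 36 days = Sun Feb 16 2020.
Next gap: 41 days. Sun Feb 16 2020 + 41 days = Sat Mar 28 2020.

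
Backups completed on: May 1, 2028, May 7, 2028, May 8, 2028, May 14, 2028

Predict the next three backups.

Every event lands on a Monday or Sunday (gaps cycle 6, 1, 6).
So the schedule is: every Monday and Sunday.
Next Monday: May 15, 2028.
Next Sunday: May 21, 2028.
Next Monday: May 22, 2028.

May 15, 2028; May 21, 2028; May 22, 2028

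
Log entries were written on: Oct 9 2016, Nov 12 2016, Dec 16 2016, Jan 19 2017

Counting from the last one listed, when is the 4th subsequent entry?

The spacing is 34, 34, 34 days — always 34 days.
Jan 19 2017 + 34 days = Feb 22 2017.
Feb 22 2017 + 34 days = Mar 28 2017.
Mar 28 2017 + 34 days = May 1 2017.
May 1 2017 + 34 days = Jun 4 2017.

Jun 4 2017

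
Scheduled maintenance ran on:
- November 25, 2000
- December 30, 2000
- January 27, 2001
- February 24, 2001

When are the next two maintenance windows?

March 31, 2001; April 28, 2001

All Saturdays; the gaps (35, 28, 28) vary with month length.
This is the last Saturday of each month.
Last Saturday of March 2001: March 31, 2001.
Last Saturday of April 2001: April 28, 2001.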